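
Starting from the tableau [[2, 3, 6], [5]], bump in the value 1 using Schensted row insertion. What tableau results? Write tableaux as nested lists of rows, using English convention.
In row 1, 1 replaces 2 (the leftmost entry greater than 1); 2 is bumped to row 2. In row 2, 2 replaces 5 (the leftmost entry greater than 2); 5 is bumped to row 3. 5 starts a new row 3. The new tableau is [[1, 3, 6], [2], [5]].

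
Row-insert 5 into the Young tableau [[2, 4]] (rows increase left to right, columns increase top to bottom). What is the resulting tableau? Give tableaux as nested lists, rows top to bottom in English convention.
[[2, 4, 5]]

5 is larger than every entry of row 1, so it is appended to row 1. The new tableau is [[2, 4, 5]].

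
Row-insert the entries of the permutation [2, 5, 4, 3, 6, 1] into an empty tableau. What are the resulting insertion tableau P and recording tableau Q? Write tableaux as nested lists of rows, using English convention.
Insert each entry of the permutation into P by Schensted row insertion, recording in Q the position of each new cell.

Insert 2: appended to row 1. P = [[2]].
Insert 5: appended to row 1. P = [[2, 5]].
Insert 4: 4 bumps 5 from row 1; 5 starts row 2. P = [[2, 4], [5]].
Insert 3: 3 bumps 4 from row 1; 4 bumps 5 from row 2; 5 starts row 3. P = [[2, 3], [4], [5]].
Insert 6: appended to row 1. P = [[2, 3, 6], [4], [5]].
Insert 1: 1 bumps 2 from row 1; 2 bumps 4 from row 2; 4 bumps 5 from row 3; 5 starts row 4. P = [[1, 3, 6], [2], [4], [5]].

So P = [[1, 3, 6], [2], [4], [5]], Q = [[1, 2, 5], [3], [4], [6]].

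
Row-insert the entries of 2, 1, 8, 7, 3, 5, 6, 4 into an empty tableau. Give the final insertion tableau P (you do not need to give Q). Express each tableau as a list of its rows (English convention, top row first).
Insert 2: appended to row 1. P = [[2]].
Insert 1: 1 bumps 2 from row 1; 2 starts row 2. P = [[1], [2]].
Insert 8: appended to row 1. P = [[1, 8], [2]].
Insert 7: 7 bumps 8 from row 1; 8 appends to row 2. P = [[1, 7], [2, 8]].
Insert 3: 3 bumps 7 from row 1; 7 bumps 8 from row 2; 8 starts row 3. P = [[1, 3], [2, 7], [8]].
Insert 5: appended to row 1. P = [[1, 3, 5], [2, 7], [8]].
Insert 6: appended to row 1. P = [[1, 3, 5, 6], [2, 7], [8]].
Insert 4: 4 bumps 5 from row 1; 5 bumps 7 from row 2; 7 bumps 8 from row 3; 8 starts row 4. P = [[1, 3, 4, 6], [2, 5], [7], [8]].

So P = [[1, 3, 4, 6], [2, 5], [7], [8]].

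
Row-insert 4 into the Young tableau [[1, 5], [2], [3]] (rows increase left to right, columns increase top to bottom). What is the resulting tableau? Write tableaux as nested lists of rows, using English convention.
[[1, 4], [2, 5], [3]]

In row 1, 4 replaces 5 (the leftmost entry greater than 4); 5 is bumped to row 2. 5 is appended to row 2. The new tableau is [[1, 4], [2, 5], [3]].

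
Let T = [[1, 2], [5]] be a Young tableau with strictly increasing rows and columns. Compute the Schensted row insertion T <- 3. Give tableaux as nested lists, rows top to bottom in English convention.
3 is larger than every entry of row 1, so it is appended to row 1. The new tableau is [[1, 2, 3], [5]].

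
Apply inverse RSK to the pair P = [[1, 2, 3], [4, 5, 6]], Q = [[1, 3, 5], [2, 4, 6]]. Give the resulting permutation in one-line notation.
Reverse the RSK construction: for i from n down to 1, find the cell of Q containing i, remove the entry at that cell from P, and reverse-bump it up through P; the value ejected from row 1 is w(i).

Step i=6: Q has 6 at row 2, column 3; remove 6 from row 2 of P and reverse-bump: 6 enters row 1 and ejects 3. So w(6) = 3. P is now [[1, 2, 6], [4, 5]].
Step i=5: Q has 5 at row 1, column 3; remove that cell from P, ejecting 6. So w(5) = 6. P is now [[1, 2], [4, 5]].
Step i=4: Q has 4 at row 2, column 2; remove 5 from row 2 of P and reverse-bump: 5 enters row 1 and ejects 2. So w(4) = 2. P is now [[1, 5], [4]].
Step i=3: Q has 3 at row 1, column 2; remove that cell from P, ejecting 5. So w(3) = 5. P is now [[1], [4]].
Step i=2: Q has 2 at row 2, column 1; remove 4 from row 2 of P and reverse-bump: 4 enters row 1 and ejects 1. So w(2) = 1. P is now [[4]].
Step i=1: Q has 1 at row 1, column 1; remove that cell from P, ejecting 4. So w(1) = 4. P is now [].

So w = 4 1 5 2 6 3.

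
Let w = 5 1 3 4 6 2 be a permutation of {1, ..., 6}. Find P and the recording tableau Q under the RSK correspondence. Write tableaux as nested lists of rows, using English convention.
Insert each entry of the permutation into P by Schensted row insertion, recording in Q the position of each new cell.

Insert 5: appended to row 1. P = [[5]], Q = [[1]].
Insert 1: 1 bumps 5 from row 1; 5 starts row 2. P = [[1], [5]], Q = [[1], [2]].
Insert 3: appended to row 1. P = [[1, 3], [5]], Q = [[1, 3], [2]].
Insert 4: appended to row 1. P = [[1, 3, 4], [5]], Q = [[1, 3, 4], [2]].
Insert 6: appended to row 1. P = [[1, 3, 4, 6], [5]], Q = [[1, 3, 4, 5], [2]].
Insert 2: 2 bumps 3 from row 1; 3 bumps 5 from row 2; 5 starts row 3. P = [[1, 2, 4, 6], [3], [5]], Q = [[1, 3, 4, 5], [2], [6]].

So P = [[1, 2, 4, 6], [3], [5]], Q = [[1, 3, 4, 5], [2], [6]].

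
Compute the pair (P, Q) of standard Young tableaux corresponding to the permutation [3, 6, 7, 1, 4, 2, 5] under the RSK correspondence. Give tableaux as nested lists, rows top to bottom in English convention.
P = [[1, 2, 5], [3, 4, 7], [6]], Q = [[1, 2, 3], [4, 5, 7], [6]]

Insert each entry of the permutation into P by Schensted row insertion, recording in Q the position of each new cell.

Insert 3: appended to row 1. P = [[3]].
Insert 6: appended to row 1. P = [[3, 6]].
Insert 7: appended to row 1. P = [[3, 6, 7]].
Insert 1: 1 bumps 3 from row 1; 3 starts row 2. P = [[1, 6, 7], [3]].
Insert 4: 4 bumps 6 from row 1; 6 appends to row 2. P = [[1, 4, 7], [3, 6]].
Insert 2: 2 bumps 4 from row 1; 4 bumps 6 from row 2; 6 starts row 3. P = [[1, 2, 7], [3, 4], [6]].
Insert 5: 5 bumps 7 from row 1; 7 appends to row 2. P = [[1, 2, 5], [3, 4, 7], [6]].

So P = [[1, 2, 5], [3, 4, 7], [6]], Q = [[1, 2, 3], [4, 5, 7], [6]].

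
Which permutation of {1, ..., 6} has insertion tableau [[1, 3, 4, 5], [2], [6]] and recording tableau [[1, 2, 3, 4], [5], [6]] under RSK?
Reverse the RSK construction: for i from n down to 1, find the cell of Q containing i, remove the entry at that cell from P, and reverse-bump it up through P; the value ejected from row 1 is w(i).

Step i=6: Q has 6 at row 3, column 1; remove 6 from row 3 of P and reverse-bump: 6 enters row 2 and ejects 2; 2 enters row 1 and ejects 1. So w(6) = 1. P is now [[2, 3, 4, 5], [6]].
Step i=5: Q has 5 at row 2, column 1; remove 6 from row 2 of P and reverse-bump: 6 enters row 1 and ejects 5. So w(5) = 5. P is now [[2, 3, 4, 6]].
Step i=4: Q has 4 at row 1, column 4; remove that cell from P, ejecting 6. So w(4) = 6. P is now [[2, 3, 4]].
Step i=3: Q has 3 at row 1, column 3; remove that cell from P, ejecting 4. So w(3) = 4. P is now [[2, 3]].
Step i=2: Q has 2 at row 1, column 2; remove that cell from P, ejecting 3. So w(2) = 3. P is now [[2]].
Step i=1: Q has 1 at row 1, column 1; remove that cell from P, ejecting 2. So w(1) = 2. P is now [].

So w = 2 3 4 6 5 1.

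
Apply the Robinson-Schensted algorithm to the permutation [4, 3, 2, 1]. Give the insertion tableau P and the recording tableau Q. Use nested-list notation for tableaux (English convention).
Insert each entry of the permutation into P by Schensted row insertion, recording in Q the position of each new cell.

After inserting 4: P = [[4]].
After inserting 3: P = [[3], [4]].
After inserting 2: P = [[2], [3], [4]].
After inserting 1: P = [[1], [2], [3], [4]].

So P = [[1], [2], [3], [4]], Q = [[1], [2], [3], [4]].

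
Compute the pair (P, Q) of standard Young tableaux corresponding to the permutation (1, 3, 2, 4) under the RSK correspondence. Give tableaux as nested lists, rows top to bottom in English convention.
P = [[1, 2, 4], [3]], Q = [[1, 2, 4], [3]]

Insert each entry of the permutation into P by Schensted row insertion, recording in Q the position of each new cell.

Insert 1: appended to row 1. P = [[1]], Q = [[1]].
Insert 3: appended to row 1. P = [[1, 3]], Q = [[1, 2]].
Insert 2: 2 bumps 3 from row 1; 3 starts row 2. P = [[1, 2], [3]], Q = [[1, 2], [3]].
Insert 4: appended to row 1. P = [[1, 2, 4], [3]], Q = [[1, 2, 4], [3]].

So P = [[1, 2, 4], [3]], Q = [[1, 2, 4], [3]].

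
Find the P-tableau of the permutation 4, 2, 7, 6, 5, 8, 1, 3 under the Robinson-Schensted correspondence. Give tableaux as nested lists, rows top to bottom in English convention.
Insert 4: appended to row 1. P = [[4]].
Insert 2: 2 bumps 4 from row 1; 4 starts row 2. P = [[2], [4]].
Insert 7: appended to row 1. P = [[2, 7], [4]].
Insert 6: 6 bumps 7 from row 1; 7 appends to row 2. P = [[2, 6], [4, 7]].
Insert 5: 5 bumps 6 from row 1; 6 bumps 7 from row 2; 7 starts row 3. P = [[2, 5], [4, 6], [7]].
Insert 8: appended to row 1. P = [[2, 5, 8], [4, 6], [7]].
Insert 1: 1 bumps 2 from row 1; 2 bumps 4 from row 2; 4 bumps 7 from row 3; 7 starts row 4. P = [[1, 5, 8], [2, 6], [4], [7]].
Insert 3: 3 bumps 5 from row 1; 5 bumps 6 from row 2; 6 appends to row 3. P = [[1, 3, 8], [2, 5], [4, 6], [7]].

So P = [[1, 3, 8], [2, 5], [4, 6], [7]].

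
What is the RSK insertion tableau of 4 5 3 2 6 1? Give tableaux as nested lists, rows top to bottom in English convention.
Insert 4: appended to row 1. P = [[4]].
Insert 5: appended to row 1. P = [[4, 5]].
Insert 3: 3 bumps 4 from row 1; 4 starts row 2. P = [[3, 5], [4]].
Insert 2: 2 bumps 3 from row 1; 3 bumps 4 from row 2; 4 starts row 3. P = [[2, 5], [3], [4]].
Insert 6: appended to row 1. P = [[2, 5, 6], [3], [4]].
Insert 1: 1 bumps 2 from row 1; 2 bumps 3 from row 2; 3 bumps 4 from row 3; 4 starts row 4. P = [[1, 5, 6], [2], [3], [4]].

So P = [[1, 5, 6], [2], [3], [4]].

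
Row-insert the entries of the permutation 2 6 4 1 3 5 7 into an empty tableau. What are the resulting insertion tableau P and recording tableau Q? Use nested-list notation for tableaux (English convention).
P = [[1, 3, 5, 7], [2, 4], [6]], Q = [[1, 2, 6, 7], [3, 5], [4]]

Insert each entry of the permutation into P by Schensted row insertion, recording in Q the position of each new cell.

Insert 2: appended to row 1. P = [[2]].
Insert 6: appended to row 1. P = [[2, 6]].
Insert 4: 4 bumps 6 from row 1; 6 starts row 2. P = [[2, 4], [6]].
Insert 1: 1 bumps 2 from row 1; 2 bumps 6 from row 2; 6 starts row 3. P = [[1, 4], [2], [6]].
Insert 3: 3 bumps 4 from row 1; 4 appends to row 2. P = [[1, 3], [2, 4], [6]].
Insert 5: appended to row 1. P = [[1, 3, 5], [2, 4], [6]].
Insert 7: appended to row 1. P = [[1, 3, 5, 7], [2, 4], [6]].

So P = [[1, 3, 5, 7], [2, 4], [6]], Q = [[1, 2, 6, 7], [3, 5], [4]].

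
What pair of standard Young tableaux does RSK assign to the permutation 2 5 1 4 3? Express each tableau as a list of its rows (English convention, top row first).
Insert each entry of the permutation into P by Schensted row insertion, recording in Q the position of each new cell.

Insert 2: appended to row 1. P = [[2]].
Insert 5: appended to row 1. P = [[2, 5]].
Insert 1: 1 bumps 2 from row 1; 2 starts row 2. P = [[1, 5], [2]].
Insert 4: 4 bumps 5 from row 1; 5 appends to row 2. P = [[1, 4], [2, 5]].
Insert 3: 3 bumps 4 from row 1; 4 bumps 5 from row 2; 5 starts row 3. P = [[1, 3], [2, 4], [5]].

So P = [[1, 3], [2, 4], [5]], Q = [[1, 2], [3, 4], [5]].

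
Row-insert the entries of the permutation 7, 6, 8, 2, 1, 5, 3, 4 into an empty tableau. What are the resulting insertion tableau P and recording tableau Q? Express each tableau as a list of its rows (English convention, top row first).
Insert each entry of the permutation into P by Schensted row insertion, recording in Q the position of each new cell.

Insert 7: appended to row 1. P = [[7]].
Insert 6: 6 bumps 7 from row 1; 7 starts row 2. P = [[6], [7]].
Insert 8: appended to row 1. P = [[6, 8], [7]].
Insert 2: 2 bumps 6 from row 1; 6 bumps 7 from row 2; 7 starts row 3. P = [[2, 8], [6], [7]].
Insert 1: 1 bumps 2 from row 1; 2 bumps 6 from row 2; 6 bumps 7 from row 3; 7 starts row 4. P = [[1, 8], [2], [6], [7]].
Insert 5: 5 bumps 8 from row 1; 8 appends to row 2. P = [[1, 5], [2, 8], [6], [7]].
Insert 3: 3 bumps 5 from row 1; 5 bumps 8 from row 2; 8 appends to row 3. P = [[1, 3], [2, 5], [6, 8], [7]].
Insert 4: appended to row 1. P = [[1, 3, 4], [2, 5], [6, 8], [7]].

So P = [[1, 3, 4], [2, 5], [6, 8], [7]], Q = [[1, 3, 8], [2, 6], [4, 7], [5]].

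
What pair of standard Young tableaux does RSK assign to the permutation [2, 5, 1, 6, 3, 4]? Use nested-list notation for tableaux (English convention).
Insert each entry of the permutation into P by Schensted row insertion, recording in Q the position of each new cell.

Insert 2: appended to row 1. P = [[2]], Q = [[1]].
Insert 5: appended to row 1. P = [[2, 5]], Q = [[1, 2]].
Insert 1: 1 bumps 2 from row 1; 2 starts row 2. P = [[1, 5], [2]], Q = [[1, 2], [3]].
Insert 6: appended to row 1. P = [[1, 5, 6], [2]], Q = [[1, 2, 4], [3]].
Insert 3: 3 bumps 5 from row 1; 5 appends to row 2. P = [[1, 3, 6], [2, 5]], Q = [[1, 2, 4], [3, 5]].
Insert 4: 4 bumps 6 from row 1; 6 appends to row 2. P = [[1, 3, 4], [2, 5, 6]], Q = [[1, 2, 4], [3, 5, 6]].

So P = [[1, 3, 4], [2, 5, 6]], Q = [[1, 2, 4], [3, 5, 6]].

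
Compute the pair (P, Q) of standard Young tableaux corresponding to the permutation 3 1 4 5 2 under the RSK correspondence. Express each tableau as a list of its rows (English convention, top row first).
P = [[1, 2, 5], [3, 4]], Q = [[1, 3, 4], [2, 5]]

Insert each entry of the permutation into P by Schensted row insertion, recording in Q the position of each new cell.

Insert 3: appended to row 1. P = [[3]], Q = [[1]].
Insert 1: 1 bumps 3 from row 1; 3 starts row 2. P = [[1], [3]], Q = [[1], [2]].
Insert 4: appended to row 1. P = [[1, 4], [3]], Q = [[1, 3], [2]].
Insert 5: appended to row 1. P = [[1, 4, 5], [3]], Q = [[1, 3, 4], [2]].
Insert 2: 2 bumps 4 from row 1; 4 appends to row 2. P = [[1, 2, 5], [3, 4]], Q = [[1, 3, 4], [2, 5]].

So P = [[1, 2, 5], [3, 4]], Q = [[1, 3, 4], [2, 5]].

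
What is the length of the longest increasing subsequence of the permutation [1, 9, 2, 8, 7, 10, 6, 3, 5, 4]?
4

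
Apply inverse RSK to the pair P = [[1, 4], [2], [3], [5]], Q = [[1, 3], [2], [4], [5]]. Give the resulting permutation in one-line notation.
5 3 4 2 1

Reverse the RSK construction: for i from n down to 1, find the cell of Q containing i, remove the entry at that cell from P, and reverse-bump it up through P; the value ejected from row 1 is w(i).

Step i=5: Q has 5 at row 4, column 1; remove 5 from row 4 of P and reverse-bump: 5 enters row 3 and ejects 3; 3 enters row 2 and ejects 2; 2 enters row 1 and ejects 1. So w(5) = 1. P is now [[2, 4], [3], [5]].
Step i=4: Q has 4 at row 3, column 1; remove 5 from row 3 of P and reverse-bump: 5 enters row 2 and ejects 3; 3 enters row 1 and ejects 2. So w(4) = 2. P is now [[3, 4], [5]].
Step i=3: Q has 3 at row 1, column 2; remove that cell from P, ejecting 4. So w(3) = 4. P is now [[3], [5]].
Step i=2: Q has 2 at row 2, column 1; remove 5 from row 2 of P and reverse-bump: 5 enters row 1 and ejects 3. So w(2) = 3. P is now [[5]].
Step i=1: Q has 1 at row 1, column 1; remove that cell from P, ejecting 5. So w(1) = 5. P is now [].

So w = 5 3 4 2 1.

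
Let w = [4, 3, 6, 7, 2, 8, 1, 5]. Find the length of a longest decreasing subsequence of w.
4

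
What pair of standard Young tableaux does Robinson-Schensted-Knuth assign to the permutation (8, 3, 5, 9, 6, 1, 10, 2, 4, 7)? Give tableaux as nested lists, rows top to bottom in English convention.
Insert each entry of the permutation into P by Schensted row insertion, recording in Q the position of each new cell.

Insert 8: appended to row 1. P = [[8]], Q = [[1]].
Insert 3: 3 bumps 8 from row 1; 8 starts row 2. P = [[3], [8]], Q = [[1], [2]].
Insert 5: appended to row 1. P = [[3, 5], [8]], Q = [[1, 3], [2]].
Insert 9: appended to row 1. P = [[3, 5, 9], [8]], Q = [[1, 3, 4], [2]].
Insert 6: 6 bumps 9 from row 1; 9 appends to row 2. P = [[3, 5, 6], [8, 9]], Q = [[1, 3, 4], [2, 5]].
Insert 1: 1 bumps 3 from row 1; 3 bumps 8 from row 2; 8 starts row 3. P = [[1, 5, 6], [3, 9], [8]], Q = [[1, 3, 4], [2, 5], [6]].
Insert 10: appended to row 1. P = [[1, 5, 6, 10], [3, 9], [8]], Q = [[1, 3, 4, 7], [2, 5], [6]].
Insert 2: 2 bumps 5 from row 1; 5 bumps 9 from row 2; 9 appends to row 3. P = [[1, 2, 6, 10], [3, 5], [8, 9]], Q = [[1, 3, 4, 7], [2, 5], [6, 8]].
Insert 4: 4 bumps 6 from row 1; 6 appends to row 2. P = [[1, 2, 4, 10], [3, 5, 6], [8, 9]], Q = [[1, 3, 4, 7], [2, 5, 9], [6, 8]].
Insert 7: 7 bumps 10 from row 1; 10 appends to row 2. P = [[1, 2, 4, 7], [3, 5, 6, 10], [8, 9]], Q = [[1, 3, 4, 7], [2, 5, 9, 10], [6, 8]].

So P = [[1, 2, 4, 7], [3, 5, 6, 10], [8, 9]], Q = [[1, 3, 4, 7], [2, 5, 9, 10], [6, 8]].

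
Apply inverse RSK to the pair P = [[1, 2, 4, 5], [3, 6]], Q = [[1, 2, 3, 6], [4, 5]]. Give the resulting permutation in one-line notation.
Reverse the RSK construction: for i from n down to 1, find the cell of Q containing i, remove the entry at that cell from P, and reverse-bump it up through P; the value ejected from row 1 is w(i).

Step i=6: Q has 6 at row 1, column 4; remove that cell from P, ejecting 5. So w(6) = 5. P is now [[1, 2, 4], [3, 6]].
Step i=5: Q has 5 at row 2, column 2; remove 6 from row 2 of P and reverse-bump: 6 enters row 1 and ejects 4. So w(5) = 4. P is now [[1, 2, 6], [3]].
Step i=4: Q has 4 at row 2, column 1; remove 3 from row 2 of P and reverse-bump: 3 enters row 1 and ejects 2. So w(4) = 2. P is now [[1, 3, 6]].
Step i=3: Q has 3 at row 1, column 3; remove that cell from P, ejecting 6. So w(3) = 6. P is now [[1, 3]].
Step i=2: Q has 2 at row 1, column 2; remove that cell from P, ejecting 3. So w(2) = 3. P is now [[1]].
Step i=1: Q has 1 at row 1, column 1; remove that cell from P, ejecting 1. So w(1) = 1. P is now [].

So w = 1 3 6 2 4 5.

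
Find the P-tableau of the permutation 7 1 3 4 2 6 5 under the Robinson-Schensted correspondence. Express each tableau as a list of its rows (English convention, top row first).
Insert 7: appended to row 1. P = [[7]].
Insert 1: 1 bumps 7 from row 1; 7 starts row 2. P = [[1], [7]].
Insert 3: appended to row 1. P = [[1, 3], [7]].
Insert 4: appended to row 1. P = [[1, 3, 4], [7]].
Insert 2: 2 bumps 3 from row 1; 3 bumps 7 from row 2; 7 starts row 3. P = [[1, 2, 4], [3], [7]].
Insert 6: appended to row 1. P = [[1, 2, 4, 6], [3], [7]].
Insert 5: 5 bumps 6 from row 1; 6 appends to row 2. P = [[1, 2, 4, 5], [3, 6], [7]].

So P = [[1, 2, 4, 5], [3, 6], [7]].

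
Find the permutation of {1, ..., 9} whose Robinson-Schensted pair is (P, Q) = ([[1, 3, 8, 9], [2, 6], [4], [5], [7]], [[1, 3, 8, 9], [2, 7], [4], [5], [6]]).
7 5 6 4 2 1 3 8 9

Reverse the RSK construction: for i from n down to 1, find the cell of Q containing i, remove the entry at that cell from P, and reverse-bump it up through P; the value ejected from row 1 is w(i).

Step i=9: Q has 9 at row 1, column 4; remove that cell from P, ejecting 9. So w(9) = 9. P is now [[1, 3, 8], [2, 6], [4], [5], [7]].
Step i=8: Q has 8 at row 1, column 3; remove that cell from P, ejecting 8. So w(8) = 8. P is now [[1, 3], [2, 6], [4], [5], [7]].
Step i=7: Q has 7 at row 2, column 2; remove 6 from row 2 of P and reverse-bump: 6 enters row 1 and ejects 3. So w(7) = 3. P is now [[1, 6], [2], [4], [5], [7]].
Step i=6: Q has 6 at row 5, column 1; remove 7 from row 5 of P and reverse-bump: 7 enters row 4 and ejects 5; 5 enters row 3 and ejects 4; 4 enters row 2 and ejects 2; 2 enters row 1 and ejects 1. So w(6) = 1. P is now [[2, 6], [4], [5], [7]].
Step i=5: Q has 5 at row 4, column 1; remove 7 from row 4 of P and reverse-bump: 7 enters row 3 and ejects 5; 5 enters row 2 and ejects 4; 4 enters row 1 and ejects 2. So w(5) = 2. P is now [[4, 6], [5], [7]].
Step i=4: Q has 4 at row 3, column 1; remove 7 from row 3 of P and reverse-bump: 7 enters row 2 and ejects 5; 5 enters row 1 and ejects 4. So w(4) = 4. P is now [[5, 6], [7]].
Step i=3: Q has 3 at row 1, column 2; remove that cell from P, ejecting 6. So w(3) = 6. P is now [[5], [7]].
Step i=2: Q has 2 at row 2, column 1; remove 7 from row 2 of P and reverse-bump: 7 enters row 1 and ejects 5. So w(2) = 5. P is now [[7]].
Step i=1: Q has 1 at row 1, column 1; remove that cell from P, ejecting 7. So w(1) = 7. P is now [].

So w = 7 5 6 4 2 1 3 8 9.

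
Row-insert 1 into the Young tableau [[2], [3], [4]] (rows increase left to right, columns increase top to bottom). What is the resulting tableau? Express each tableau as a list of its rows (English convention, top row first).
In row 1, 1 replaces 2 (the leftmost entry greater than 1); 2 is bumped to row 2. In row 2, 2 replaces 3 (the leftmost entry greater than 2); 3 is bumped to row 3. In row 3, 3 replaces 4 (the leftmost entry greater than 3); 4 is bumped to row 4. 4 starts a new row 4. The new tableau is [[1], [2], [3], [4]].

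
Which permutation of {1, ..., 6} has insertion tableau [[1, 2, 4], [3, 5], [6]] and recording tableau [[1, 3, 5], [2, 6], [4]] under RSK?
Reverse the RSK construction: for i from n down to 1, find the cell of Q containing i, remove the entry at that cell from P, and reverse-bump it up through P; the value ejected from row 1 is w(i).

Step i=6: Q has 6 at row 2, column 2; remove 5 from row 2 of P and reverse-bump: 5 enters row 1 and ejects 4. So w(6) = 4. P is now [[1, 2, 5], [3], [6]].
Step i=5: Q has 5 at row 1, column 3; remove that cell from P, ejecting 5. So w(5) = 5. P is now [[1, 2], [3], [6]].
Step i=4: Q has 4 at row 3, column 1; remove 6 from row 3 of P and reverse-bump: 6 enters row 2 and ejects 3; 3 enters row 1 and ejects 2. So w(4) = 2. P is now [[1, 3], [6]].
Step i=3: Q has 3 at row 1, column 2; remove that cell from P, ejecting 3. So w(3) = 3. P is now [[1], [6]].
Step i=2: Q has 2 at row 2, column 1; remove 6 from row 2 of P and reverse-bump: 6 enters row 1 and ejects 1. So w(2) = 1. P is now [[6]].
Step i=1: Q has 1 at row 1, column 1; remove that cell from P, ejecting 6. So w(1) = 6. P is now [].

So w = 6 1 3 2 5 4.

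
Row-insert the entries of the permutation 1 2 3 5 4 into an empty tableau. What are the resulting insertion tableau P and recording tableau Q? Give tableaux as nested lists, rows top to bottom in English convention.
Insert each entry of the permutation into P by Schensted row insertion, recording in Q the position of each new cell.

Insert 1: appended to row 1. P = [[1]], Q = [[1]].
Insert 2: appended to row 1. P = [[1, 2]], Q = [[1, 2]].
Insert 3: appended to row 1. P = [[1, 2, 3]], Q = [[1, 2, 3]].
Insert 5: appended to row 1. P = [[1, 2, 3, 5]], Q = [[1, 2, 3, 4]].
Insert 4: 4 bumps 5 from row 1; 5 starts row 2. P = [[1, 2, 3, 4], [5]], Q = [[1, 2, 3, 4], [5]].

So P = [[1, 2, 3, 4], [5]], Q = [[1, 2, 3, 4], [5]].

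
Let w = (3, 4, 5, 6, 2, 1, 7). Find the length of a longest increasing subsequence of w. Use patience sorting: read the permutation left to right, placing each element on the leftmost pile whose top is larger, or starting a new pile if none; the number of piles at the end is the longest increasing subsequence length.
3: new pile. tops = [3]
4: new pile. tops = [3, 4]
5: new pile. tops = [3, 4, 5]
6: new pile. tops = [3, 4, 5, 6]
2: onto pile 1 (replacing 3). tops = [2, 4, 5, 6]
1: onto pile 1 (replacing 2). tops = [1, 4, 5, 6]
7: new pile. tops = [1, 4, 5, 6, 7]

5 piles, so the longest increasing subsequence has length 5.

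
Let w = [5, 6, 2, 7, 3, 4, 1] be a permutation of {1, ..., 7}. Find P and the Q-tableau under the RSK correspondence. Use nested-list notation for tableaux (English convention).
Insert each entry of the permutation into P by Schensted row insertion, recording in Q the position of each new cell.

Insert 5: appended to row 1. P = [[5]].
Insert 6: appended to row 1. P = [[5, 6]].
Insert 2: 2 bumps 5 from row 1; 5 starts row 2. P = [[2, 6], [5]].
Insert 7: appended to row 1. P = [[2, 6, 7], [5]].
Insert 3: 3 bumps 6 from row 1; 6 appends to row 2. P = [[2, 3, 7], [5, 6]].
Insert 4: 4 bumps 7 from row 1; 7 appends to row 2. P = [[2, 3, 4], [5, 6, 7]].
Insert 1: 1 bumps 2 from row 1; 2 bumps 5 from row 2; 5 starts row 3. P = [[1, 3, 4], [2, 6, 7], [5]].

So P = [[1, 3, 4], [2, 6, 7], [5]], Q = [[1, 2, 4], [3, 5, 6], [7]].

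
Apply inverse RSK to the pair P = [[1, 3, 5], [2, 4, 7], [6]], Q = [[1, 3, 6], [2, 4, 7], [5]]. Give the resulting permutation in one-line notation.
Reverse the RSK construction: for i from n down to 1, find the cell of Q containing i, remove the entry at that cell from P, and reverse-bump it up through P; the value ejected from row 1 is w(i).

Step i=7: Q has 7 at row 2, column 3; remove 7 from row 2 of P and reverse-bump: 7 enters row 1 and ejects 5. So w(7) = 5. P is now [[1, 3, 7], [2, 4], [6]].
Step i=6: Q has 6 at row 1, column 3; remove that cell from P, ejecting 7. So w(6) = 7. P is now [[1, 3], [2, 4], [6]].
Step i=5: Q has 5 at row 3, column 1; remove 6 from row 3 of P and reverse-bump: 6 enters row 2 and ejects 4; 4 enters row 1 and ejects 3. So w(5) = 3. P is now [[1, 4], [2, 6]].
Step i=4: Q has 4 at row 2, column 2; remove 6 from row 2 of P and reverse-bump: 6 enters row 1 and ejects 4. So w(4) = 4. P is now [[1, 6], [2]].
Step i=3: Q has 3 at row 1, column 2; remove that cell from P, ejecting 6. So w(3) = 6. P is now [[1], [2]].
Step i=2: Q has 2 at row 2, column 1; remove 2 from row 2 of P and reverse-bump: 2 enters row 1 and ejects 1. So w(2) = 1. P is now [[2]].
Step i=1: Q has 1 at row 1, column 1; remove that cell from P, ejecting 2. So w(1) = 2. P is now [].

So w = 2 1 6 4 3 7 5.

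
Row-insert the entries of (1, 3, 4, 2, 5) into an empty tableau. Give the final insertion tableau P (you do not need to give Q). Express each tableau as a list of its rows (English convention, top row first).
Insert 1: appended to row 1. P = [[1]].
Insert 3: appended to row 1. P = [[1, 3]].
Insert 4: appended to row 1. P = [[1, 3, 4]].
Insert 2: 2 bumps 3 from row 1; 3 starts row 2. P = [[1, 2, 4], [3]].
Insert 5: appended to row 1. P = [[1, 2, 4, 5], [3]].

So P = [[1, 2, 4, 5], [3]].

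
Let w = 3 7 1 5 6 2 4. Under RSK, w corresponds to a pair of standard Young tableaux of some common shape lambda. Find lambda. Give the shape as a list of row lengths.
[3, 3, 1]

Row-insert each entry into an empty tableau.

After inserting 3: P = [[3]].
After inserting 7: P = [[3, 7]].
After inserting 1: P = [[1, 7], [3]].
After inserting 5: P = [[1, 5], [3, 7]].
After inserting 6: P = [[1, 5, 6], [3, 7]].
After inserting 2: P = [[1, 2, 6], [3, 5], [7]].
After inserting 4: P = [[1, 2, 4], [3, 5, 6], [7]].

The final insertion tableau P = [[1, 2, 4], [3, 5, 6], [7]] has shape [3, 3, 1].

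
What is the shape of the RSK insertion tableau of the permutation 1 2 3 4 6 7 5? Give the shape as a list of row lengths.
[6, 1]

Row-insert each entry into an empty tableau.

After inserting 1: P = [[1]].
After inserting 2: P = [[1, 2]].
After inserting 3: P = [[1, 2, 3]].
After inserting 4: P = [[1, 2, 3, 4]].
After inserting 6: P = [[1, 2, 3, 4, 6]].
After inserting 7: P = [[1, 2, 3, 4, 6, 7]].
After inserting 5: P = [[1, 2, 3, 4, 5, 7], [6]].

The final insertion tableau P = [[1, 2, 3, 4, 5, 7], [6]] has shape [6, 1].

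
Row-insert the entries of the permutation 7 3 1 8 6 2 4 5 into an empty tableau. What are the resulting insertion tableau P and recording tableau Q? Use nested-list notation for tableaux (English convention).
Insert each entry of the permutation into P by Schensted row insertion, recording in Q the position of each new cell.

After inserting 7: P = [[7]].
After inserting 3: P = [[3], [7]].
After inserting 1: P = [[1], [3], [7]].
After inserting 8: P = [[1, 8], [3], [7]].
After inserting 6: P = [[1, 6], [3, 8], [7]].
After inserting 2: P = [[1, 2], [3, 6], [7, 8]].
After inserting 4: P = [[1, 2, 4], [3, 6], [7, 8]].
After inserting 5: P = [[1, 2, 4, 5], [3, 6], [7, 8]].

So P = [[1, 2, 4, 5], [3, 6], [7, 8]], Q = [[1, 4, 7, 8], [2, 5], [3, 6]].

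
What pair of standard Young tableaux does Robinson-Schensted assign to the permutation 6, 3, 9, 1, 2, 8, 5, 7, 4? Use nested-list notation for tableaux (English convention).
P = [[1, 2, 4, 7], [3, 5], [6, 8], [9]], Q = [[1, 3, 6, 8], [2, 5], [4, 7], [9]]

Insert each entry of the permutation into P by Schensted row insertion, recording in Q the position of each new cell.

Insert 6: appended to row 1. P = [[6]].
Insert 3: 3 bumps 6 from row 1; 6 starts row 2. P = [[3], [6]].
Insert 9: appended to row 1. P = [[3, 9], [6]].
Insert 1: 1 bumps 3 from row 1; 3 bumps 6 from row 2; 6 starts row 3. P = [[1, 9], [3], [6]].
Insert 2: 2 bumps 9 from row 1; 9 appends to row 2. P = [[1, 2], [3, 9], [6]].
Insert 8: appended to row 1. P = [[1, 2, 8], [3, 9], [6]].
Insert 5: 5 bumps 8 from row 1; 8 bumps 9 from row 2; 9 appends to row 3. P = [[1, 2, 5], [3, 8], [6, 9]].
Insert 7: appended to row 1. P = [[1, 2, 5, 7], [3, 8], [6, 9]].
Insert 4: 4 bumps 5 from row 1; 5 bumps 8 from row 2; 8 bumps 9 from row 3; 9 starts row 4. P = [[1, 2, 4, 7], [3, 5], [6, 8], [9]].

So P = [[1, 2, 4, 7], [3, 5], [6, 8], [9]], Q = [[1, 3, 6, 8], [2, 5], [4, 7], [9]].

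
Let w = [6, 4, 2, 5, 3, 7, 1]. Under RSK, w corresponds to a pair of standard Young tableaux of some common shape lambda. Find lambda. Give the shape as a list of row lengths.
[3, 2, 1, 1]

Row-insert each entry into an empty tableau.

After inserting 6: P = [[6]].
After inserting 4: P = [[4], [6]].
After inserting 2: P = [[2], [4], [6]].
After inserting 5: P = [[2, 5], [4], [6]].
After inserting 3: P = [[2, 3], [4, 5], [6]].
After inserting 7: P = [[2, 3, 7], [4, 5], [6]].
After inserting 1: P = [[1, 3, 7], [2, 5], [4], [6]].

The final insertion tableau P = [[1, 3, 7], [2, 5], [4], [6]] has shape [3, 2, 1, 1].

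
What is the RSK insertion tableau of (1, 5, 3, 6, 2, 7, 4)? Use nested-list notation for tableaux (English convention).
P = [[1, 2, 4, 7], [3, 6], [5]]

After inserting 1: P = [[1]].
After inserting 5: P = [[1, 5]].
After inserting 3: P = [[1, 3], [5]].
After inserting 6: P = [[1, 3, 6], [5]].
After inserting 2: P = [[1, 2, 6], [3], [5]].
After inserting 7: P = [[1, 2, 6, 7], [3], [5]].
After inserting 4: P = [[1, 2, 4, 7], [3, 6], [5]].

So P = [[1, 2, 4, 7], [3, 6], [5]].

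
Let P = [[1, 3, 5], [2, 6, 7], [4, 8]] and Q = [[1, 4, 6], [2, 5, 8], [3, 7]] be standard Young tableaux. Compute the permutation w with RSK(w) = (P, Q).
Reverse the RSK construction: for i from n down to 1, find the cell of Q containing i, remove the entry at that cell from P, and reverse-bump it up through P; the value ejected from row 1 is w(i).

Step i=8: Q has 8 at row 2, column 3; remove 7 from row 2 of P and reverse-bump: 7 enters row 1 and ejects 5. So w(8) = 5. P is now [[1, 3, 7], [2, 6], [4, 8]].
Step i=7: Q has 7 at row 3, column 2; remove 8 from row 3 of P and reverse-bump: 8 enters row 2 and ejects 6; 6 enters row 1 and ejects 3. So w(7) = 3. P is now [[1, 6, 7], [2, 8], [4]].
Step i=6: Q has 6 at row 1, column 3; remove that cell from P, ejecting 7. So w(6) = 7. P is now [[1, 6], [2, 8], [4]].
Step i=5: Q has 5 at row 2, column 2; remove 8 from row 2 of P and reverse-bump: 8 enters row 1 and ejects 6. So w(5) = 6. P is now [[1, 8], [2], [4]].
Step i=4: Q has 4 at row 1, column 2; remove that cell from P, ejecting 8. So w(4) = 8. P is now [[1], [2], [4]].
Step i=3: Q has 3 at row 3, column 1; remove 4 from row 3 of P and reverse-bump: 4 enters row 2 and ejects 2; 2 enters row 1 and ejects 1. So w(3) = 1. P is now [[2], [4]].
Step i=2: Q has 2 at row 2, column 1; remove 4 from row 2 of P and reverse-bump: 4 enters row 1 and ejects 2. So w(2) = 2. P is now [[4]].
Step i=1: Q has 1 at row 1, column 1; remove that cell from P, ejecting 4. So w(1) = 4. P is now [].

So w = 4 2 1 8 6 7 3 5.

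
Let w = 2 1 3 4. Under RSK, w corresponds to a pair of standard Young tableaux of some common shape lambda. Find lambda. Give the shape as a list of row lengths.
[3, 1]

Row-insert each entry into an empty tableau.

After inserting 2: P = [[2]].
After inserting 1: P = [[1], [2]].
After inserting 3: P = [[1, 3], [2]].
After inserting 4: P = [[1, 3, 4], [2]].

The final insertion tableau P = [[1, 3, 4], [2]] has shape [3, 1].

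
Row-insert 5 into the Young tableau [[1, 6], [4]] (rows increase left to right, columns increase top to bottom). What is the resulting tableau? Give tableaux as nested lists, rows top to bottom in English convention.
In row 1, 5 replaces 6 (the leftmost entry greater than 5); 6 is bumped to row 2. 6 is appended to row 2. The new tableau is [[1, 5], [4, 6]].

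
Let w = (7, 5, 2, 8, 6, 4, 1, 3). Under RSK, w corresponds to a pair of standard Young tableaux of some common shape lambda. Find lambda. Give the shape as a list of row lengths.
[2, 2, 2, 2]

Row-insert each entry into an empty tableau.

After inserting 7: P = [[7]].
After inserting 5: P = [[5], [7]].
After inserting 2: P = [[2], [5], [7]].
After inserting 8: P = [[2, 8], [5], [7]].
After inserting 6: P = [[2, 6], [5, 8], [7]].
After inserting 4: P = [[2, 4], [5, 6], [7, 8]].
After inserting 1: P = [[1, 4], [2, 6], [5, 8], [7]].
After inserting 3: P = [[1, 3], [2, 4], [5, 6], [7, 8]].

The final insertion tableau P = [[1, 3], [2, 4], [5, 6], [7, 8]] has shape [2, 2, 2, 2].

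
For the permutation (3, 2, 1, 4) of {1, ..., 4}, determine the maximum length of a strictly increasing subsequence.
2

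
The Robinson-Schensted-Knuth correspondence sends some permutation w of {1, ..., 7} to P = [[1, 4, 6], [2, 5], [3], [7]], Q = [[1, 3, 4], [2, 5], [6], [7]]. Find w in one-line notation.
3 2 5 7 6 4 1

Reverse the RSK construction: for i from n down to 1, find the cell of Q containing i, remove the entry at that cell from P, and reverse-bump it up through P; the value ejected from row 1 is w(i).

Step i=7: Q has 7 at row 4, column 1; remove 7 from row 4 of P and reverse-bump: 7 enters row 3 and ejects 3; 3 enters row 2 and ejects 2; 2 enters row 1 and ejects 1. So w(7) = 1. P is now [[2, 4, 6], [3, 5], [7]].
Step i=6: Q has 6 at row 3, column 1; remove 7 from row 3 of P and reverse-bump: 7 enters row 2 and ejects 5; 5 enters row 1 and ejects 4. So w(6) = 4. P is now [[2, 5, 6], [3, 7]].
Step i=5: Q has 5 at row 2, column 2; remove 7 from row 2 of P and reverse-bump: 7 enters row 1 and ejects 6. So w(5) = 6. P is now [[2, 5, 7], [3]].
Step i=4: Q has 4 at row 1, column 3; remove that cell from P, ejecting 7. So w(4) = 7. P is now [[2, 5], [3]].
Step i=3: Q has 3 at row 1, column 2; remove that cell from P, ejecting 5. So w(3) = 5. P is now [[2], [3]].
Step i=2: Q has 2 at row 2, column 1; remove 3 from row 2 of P and reverse-bump: 3 enters row 1 and ejects 2. So w(2) = 2. P is now [[3]].
Step i=1: Q has 1 at row 1, column 1; remove that cell from P, ejecting 3. So w(1) = 3. P is now [].

So w = 3 2 5 7 6 4 1.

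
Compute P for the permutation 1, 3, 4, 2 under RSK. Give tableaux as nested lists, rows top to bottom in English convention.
Insert 1: appended to row 1. P = [[1]].
Insert 3: appended to row 1. P = [[1, 3]].
Insert 4: appended to row 1. P = [[1, 3, 4]].
Insert 2: 2 bumps 3 from row 1; 3 starts row 2. P = [[1, 2, 4], [3]].

So P = [[1, 2, 4], [3]].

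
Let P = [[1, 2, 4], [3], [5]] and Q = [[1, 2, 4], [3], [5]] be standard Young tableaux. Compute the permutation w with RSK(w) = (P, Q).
1 5 3 4 2

Reverse RSK: for i = n, n-1, ..., 1, locate i in Q, remove the corresponding corner cell from P, and reverse-bump its entry up through P; the value ejected from row 1 is w(i).

So w = 1 5 3 4 2.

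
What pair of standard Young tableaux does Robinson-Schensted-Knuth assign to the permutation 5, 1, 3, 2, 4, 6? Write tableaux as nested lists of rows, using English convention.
P = [[1, 2, 4, 6], [3], [5]], Q = [[1, 3, 5, 6], [2], [4]]

Insert each entry of the permutation into P by Schensted row insertion, recording in Q the position of each new cell.

Insert 5: appended to row 1. P = [[5]].
Insert 1: 1 bumps 5 from row 1; 5 starts row 2. P = [[1], [5]].
Insert 3: appended to row 1. P = [[1, 3], [5]].
Insert 2: 2 bumps 3 from row 1; 3 bumps 5 from row 2; 5 starts row 3. P = [[1, 2], [3], [5]].
Insert 4: appended to row 1. P = [[1, 2, 4], [3], [5]].
Insert 6: appended to row 1. P = [[1, 2, 4, 6], [3], [5]].

So P = [[1, 2, 4, 6], [3], [5]], Q = [[1, 3, 5, 6], [2], [4]].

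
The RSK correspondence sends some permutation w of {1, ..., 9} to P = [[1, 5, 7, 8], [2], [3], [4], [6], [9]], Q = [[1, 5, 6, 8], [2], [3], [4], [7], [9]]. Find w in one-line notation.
9 6 4 3 5 7 2 8 1

Reverse the RSK construction: for i from n down to 1, find the cell of Q containing i, remove the entry at that cell from P, and reverse-bump it up through P; the value ejected from row 1 is w(i).

Step i=9: Q has 9 at row 6, column 1; remove 9 from row 6 of P and reverse-bump: 9 enters row 5 and ejects 6; 6 enters row 4 and ejects 4; 4 enters row 3 and ejects 3; 3 enters row 2 and ejects 2; 2 enters row 1 and ejects 1. So w(9) = 1. P is now [[2, 5, 7, 8], [3], [4], [6], [9]].
Step i=8: Q has 8 at row 1, column 4; remove that cell from P, ejecting 8. So w(8) = 8. P is now [[2, 5, 7], [3], [4], [6], [9]].
Step i=7: Q has 7 at row 5, column 1; remove 9 from row 5 of P and reverse-bump: 9 enters row 4 and ejects 6; 6 enters row 3 and ejects 4; 4 enters row 2 and ejects 3; 3 enters row 1 and ejects 2. So w(7) = 2. P is now [[3, 5, 7], [4], [6], [9]].
Step i=6: Q has 6 at row 1, column 3; remove that cell from P, ejecting 7. So w(6) = 7. P is now [[3, 5], [4], [6], [9]].
Step i=5: Q has 5 at row 1, column 2; remove that cell from P, ejecting 5. So w(5) = 5. P is now [[3], [4], [6], [9]].
Step i=4: Q has 4 at row 4, column 1; remove 9 from row 4 of P and reverse-bump: 9 enters row 3 and ejects 6; 6 enters row 2 and ejects 4; 4 enters row 1 and ejects 3. So w(4) = 3. P is now [[4], [6], [9]].
Step i=3: Q has 3 at row 3, column 1; remove 9 from row 3 of P and reverse-bump: 9 enters row 2 and ejects 6; 6 enters row 1 and ejects 4. So w(3) = 4. P is now [[6], [9]].
Step i=2: Q has 2 at row 2, column 1; remove 9 from row 2 of P and reverse-bump: 9 enters row 1 and ejects 6. So w(2) = 6. P is now [[9]].
Step i=1: Q has 1 at row 1, column 1; remove that cell from P, ejecting 9. So w(1) = 9. P is now [].

So w = 9 6 4 3 5 7 2 8 1.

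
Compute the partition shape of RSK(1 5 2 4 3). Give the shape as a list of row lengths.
[3, 1, 1]

Row-insert each entry into an empty tableau.

After inserting 1: P = [[1]].
After inserting 5: P = [[1, 5]].
After inserting 2: P = [[1, 2], [5]].
After inserting 4: P = [[1, 2, 4], [5]].
After inserting 3: P = [[1, 2, 3], [4], [5]].

The final insertion tableau P = [[1, 2, 3], [4], [5]] has shape [3, 1, 1].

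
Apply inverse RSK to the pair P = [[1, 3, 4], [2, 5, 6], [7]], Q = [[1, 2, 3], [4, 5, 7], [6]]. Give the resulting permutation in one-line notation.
2 5 7 1 6 3 4

Reverse the RSK construction: for i from n down to 1, find the cell of Q containing i, remove the entry at that cell from P, and reverse-bump it up through P; the value ejected from row 1 is w(i).

Step i=7: Q has 7 at row 2, column 3; remove 6 from row 2 of P and reverse-bump: 6 enters row 1 and ejects 4. So w(7) = 4. P is now [[1, 3, 6], [2, 5], [7]].
Step i=6: Q has 6 at row 3, column 1; remove 7 from row 3 of P and reverse-bump: 7 enters row 2 and ejects 5; 5 enters row 1 and ejects 3. So w(6) = 3. P is now [[1, 5, 6], [2, 7]].
Step i=5: Q has 5 at row 2, column 2; remove 7 from row 2 of P and reverse-bump: 7 enters row 1 and ejects 6. So w(5) = 6. P is now [[1, 5, 7], [2]].
Step i=4: Q has 4 at row 2, column 1; remove 2 from row 2 of P and reverse-bump: 2 enters row 1 and ejects 1. So w(4) = 1. P is now [[2, 5, 7]].
Step i=3: Q has 3 at row 1, column 3; remove that cell from P, ejecting 7. So w(3) = 7. P is now [[2, 5]].
Step i=2: Q has 2 at row 1, column 2; remove that cell from P, ejecting 5. So w(2) = 5. P is now [[2]].
Step i=1: Q has 1 at row 1, column 1; remove that cell from P, ejecting 2. So w(1) = 2. P is now [].

So w = 2 5 7 1 6 3 4.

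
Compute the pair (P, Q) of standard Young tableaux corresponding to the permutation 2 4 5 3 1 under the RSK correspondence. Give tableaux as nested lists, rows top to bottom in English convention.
P = [[1, 3, 5], [2], [4]], Q = [[1, 2, 3], [4], [5]]

Insert each entry of the permutation into P by Schensted row insertion, recording in Q the position of each new cell.

Insert 2: appended to row 1. P = [[2]], Q = [[1]].
Insert 4: appended to row 1. P = [[2, 4]], Q = [[1, 2]].
Insert 5: appended to row 1. P = [[2, 4, 5]], Q = [[1, 2, 3]].
Insert 3: 3 bumps 4 from row 1; 4 starts row 2. P = [[2, 3, 5], [4]], Q = [[1, 2, 3], [4]].
Insert 1: 1 bumps 2 from row 1; 2 bumps 4 from row 2; 4 starts row 3. P = [[1, 3, 5], [2], [4]], Q = [[1, 2, 3], [4], [5]].

So P = [[1, 3, 5], [2], [4]], Q = [[1, 2, 3], [4], [5]].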